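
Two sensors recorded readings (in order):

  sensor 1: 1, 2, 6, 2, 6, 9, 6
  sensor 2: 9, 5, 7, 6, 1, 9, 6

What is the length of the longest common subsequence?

3

Let dp[i][j] be the LCS length of the first i values of sensor 1 and the first j values of sensor 2. dp[i][j] = dp[i-1][j-1]+1 when the i-th and j-th values match, else max(dp[i-1][j], dp[i][j-1]).
    ·  9  5  7  6  1  9  6
 ·  0  0  0  0  0  0  0  0
 1  0  0  0  0  0  1  1  1
 2  0  0  0  0  0  1  1  1
 6  0  0  0  0  1  1  1  2
 2  0  0  0  0  1  1  1  2
 6  0  0  0  0  1  1  1  2
 9  0  1  1  1  1  1  2  2
 6  0  1  1  1  2  2  2  3
dp[7][7] = 3. One LCS (by backtracking along matches): 1, 9, 6.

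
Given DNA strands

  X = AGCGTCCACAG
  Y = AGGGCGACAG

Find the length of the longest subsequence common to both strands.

Match A [1,1], G [2,4], C [3,5], G [4,6], A [8,7], C [9,8], A [10,9], G [11,10] — 8 bases in the same relative order in both. The LCS DP gives dp[11][10] = 8, so this is optimal.

8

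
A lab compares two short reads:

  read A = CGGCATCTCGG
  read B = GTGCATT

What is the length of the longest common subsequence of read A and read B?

6

Match G [2,1], G [3,3], C [4,4], A [5,5], T [6,6], T [8,7] — 6 bases in the same relative order in both. dp[11][7] = 6 confirms this is the maximum.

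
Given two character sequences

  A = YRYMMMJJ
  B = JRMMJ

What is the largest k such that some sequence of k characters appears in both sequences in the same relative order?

4

Let dp[i][j] be the LCS length of the first i characters of A and the first j characters of B. dp[i][j] = dp[i-1][j-1]+1 when the i-th and j-th characters match, else max(dp[i-1][j], dp[i][j-1]).
    ·  J  R  M  M  J
 ·  0  0  0  0  0  0
 Y  0  0  0  0  0  0
 R  0  0  1  1  1  1
 Y  0  0  1  1  1  1
 M  0  0  1  2  2  2
 M  0  0  1  2  3  3
 M  0  0  1  2  3  3
 J  0  1  1  2  3  4
 J  0  1  1  2  3  4
dp[8][5] = 4. One LCS (by backtracking along matches): RMMJ.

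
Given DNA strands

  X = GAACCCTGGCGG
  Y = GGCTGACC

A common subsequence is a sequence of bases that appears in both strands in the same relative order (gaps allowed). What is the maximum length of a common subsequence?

5

Let dp[i][j] be the LCS length of the first i bases of X and the first j bases of Y. dp[i][j] = dp[i-1][j-1]+1 when the i-th and j-th bases match, else max(dp[i-1][j], dp[i][j-1]).
    ·  G  G  C  T  G  A  C  C
 ·  0  0  0  0  0  0  0  0  0
 G  0  1  1  1  1  1  1  1  1
 A  0  1  1  1  1  1  2  2  2
 A  0  1  1  1  1  1  2  2  2
 C  0  1  1  2  2  2  2  3  3
 C  0  1  1  2  2  2  2  3  4
 C  0  1  1  2  2  2  2  3  4
 T  0  1  1  2  3  3  3  3  4
 G  0  1  2  2  3  4  4  4  4
 G  0  1  2  2  3  4  4  4  4
 C  0  1  2  3  3  4  4  5  5
 G  0  1  2  3  3  4  4  5  5
 G  0  1  2  3  3  4  4  5  5
dp[12][8] = 5. One LCS (by backtracking along matches): GCTGC.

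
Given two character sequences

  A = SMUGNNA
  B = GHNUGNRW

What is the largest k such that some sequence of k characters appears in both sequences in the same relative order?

3

Let dp[i][j] be the LCS length of the first i characters of A and the first j characters of B. dp[i][j] = dp[i-1][j-1]+1 when the i-th and j-th characters match, else max(dp[i-1][j], dp[i][j-1]).
    ·  G  H  N  U  G  N  R  W
 ·  0  0  0  0  0  0  0  0  0
 S  0  0  0  0  0  0  0  0  0
 M  0  0  0  0  0  0  0  0  0
 U  0  0  0  0  1  1  1  1  1
 G  0  1  1  1  1  2  2  2  2
 N  0  1  1  2  2  2  3  3  3
 N  0  1  1  2  2  2  3  3  3
 A  0  1  1  2  2  2  3  3  3
dp[7][8] = 3. One LCS (by backtracking along matches): UGN.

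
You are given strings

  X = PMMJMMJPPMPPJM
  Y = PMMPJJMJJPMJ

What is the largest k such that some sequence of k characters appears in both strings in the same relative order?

Match P [1,1], then M [2,2], then M [3,3], then J [4,6], then M [5,7], then J [7,9], then P [9,10], then M [10,11], then J [13,12] — 9 characters in the same relative order in both. dp[14][12] = 9 confirms this is the maximum.

9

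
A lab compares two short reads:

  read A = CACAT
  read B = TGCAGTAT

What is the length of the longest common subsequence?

One common subsequence of length 4: C [1,3] → A [2,4] → A [4,7] → T [5,8]. The LCS DP gives dp[5][8] = 4, so this is optimal.

4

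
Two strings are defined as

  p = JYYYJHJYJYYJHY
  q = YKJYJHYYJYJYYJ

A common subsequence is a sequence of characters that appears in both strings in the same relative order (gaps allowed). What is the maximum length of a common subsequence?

10

One common subsequence of length 10: J (p #1, q #3), Y (p #2, q #4), Y (p #3, q #7), Y (p #4, q #8), J (p #7, q #9), Y (p #8, q #10), J (p #9, q #11), Y (p #10, q #12), Y (p #11, q #13), J (p #12, q #14). Since dp[14][14] = 10, nothing longer is possible.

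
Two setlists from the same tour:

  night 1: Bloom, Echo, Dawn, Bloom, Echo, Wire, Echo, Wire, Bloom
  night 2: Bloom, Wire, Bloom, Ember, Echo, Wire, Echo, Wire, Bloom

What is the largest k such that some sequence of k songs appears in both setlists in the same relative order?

Pick Bloom (night 1 #1, night 2 #1), then Bloom (night 1 #4, night 2 #3), then Echo (night 1 #5, night 2 #5), then Wire (night 1 #6, night 2 #6), then Echo (night 1 #7, night 2 #7), then Wire (night 1 #8, night 2 #8), then Bloom (night 1 #9, night 2 #9); all 7 songs appear in both, in order. dp[9][9] = 7 confirms this is the maximum.

7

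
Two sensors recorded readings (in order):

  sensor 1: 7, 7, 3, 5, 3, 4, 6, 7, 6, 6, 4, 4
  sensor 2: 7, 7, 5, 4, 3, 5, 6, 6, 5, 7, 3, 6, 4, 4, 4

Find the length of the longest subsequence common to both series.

9

Match 7 at sensor 1[1]=sensor 2[1], 7 at sensor 1[2]=sensor 2[2], 3 at sensor 1[3]=sensor 2[5], 5 at sensor 1[4]=sensor 2[6], 6 at sensor 1[7]=sensor 2[8], 7 at sensor 1[8]=sensor 2[10], 6 at sensor 1[9]=sensor 2[12], 4 at sensor 1[11]=sensor 2[14], 4 at sensor 1[12]=sensor 2[15] — 9 values in the same relative order in both. Since dp[12][15] = 9, nothing longer is possible.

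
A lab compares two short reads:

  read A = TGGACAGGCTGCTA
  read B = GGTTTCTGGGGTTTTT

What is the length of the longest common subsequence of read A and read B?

One common subsequence of length 7: T [1,7] → G [2,8] → G [3,9] → G [7,10] → G [8,11] → T [10,15] → T [13,16], and the DP table's final entry dp[14][16] is also 7, so no common subsequence is longer.

7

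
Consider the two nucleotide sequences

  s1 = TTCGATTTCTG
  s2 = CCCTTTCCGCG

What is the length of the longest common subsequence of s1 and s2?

Match T at s1[1]=s2[5], T at s1[2]=s2[6], C at s1[3]=s2[8], G at s1[4]=s2[9], C at s1[9]=s2[10], G at s1[11]=s2[11] — 6 bases in the same relative order in both. The LCS DP gives dp[11][11] = 6, so this is optimal.

6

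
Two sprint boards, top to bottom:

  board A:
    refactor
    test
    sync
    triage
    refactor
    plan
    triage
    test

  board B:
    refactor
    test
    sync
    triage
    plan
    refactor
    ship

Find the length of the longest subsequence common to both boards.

5

Match refactor [1,1]; then test [2,2]; then sync [3,3]; then triage [4,4]; then refactor [5,6] — 5 tasks in the same relative order in both. dp[8][7] = 5 confirms this is the maximum.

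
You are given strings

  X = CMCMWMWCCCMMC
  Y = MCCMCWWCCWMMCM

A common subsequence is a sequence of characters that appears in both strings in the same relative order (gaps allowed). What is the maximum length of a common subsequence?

10

Match C [1,3], then M [2,4], then C [3,5], then W [5,6], then W [7,7], then C [8,8], then C [9,9], then M [11,11], then M [12,12], then C [13,13] — 10 characters in the same relative order in both. Since dp[13][14] = 10, nothing longer is possible.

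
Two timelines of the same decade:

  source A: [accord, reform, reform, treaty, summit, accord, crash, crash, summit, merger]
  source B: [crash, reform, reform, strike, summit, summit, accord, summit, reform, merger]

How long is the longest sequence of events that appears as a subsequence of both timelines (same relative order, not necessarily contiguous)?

One common subsequence of length 6: reform (source A #2, source B #2) → reform (source A #3, source B #3) → summit (source A #5, source B #6) → accord (source A #6, source B #7) → summit (source A #9, source B #8) → merger (source A #10, source B #10). dp[10][10] = 6 confirms this is the maximum.

6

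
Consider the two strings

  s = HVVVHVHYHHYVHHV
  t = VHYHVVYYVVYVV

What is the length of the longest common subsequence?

Taking H [1,4] → V [2,5] → V [3,6] → V [4,9] → V [6,10] → Y [11,11] → V [12,12] → V [15,13] gives a common subsequence of length 8. dp[15][13] = 8 confirms this is the maximum.

8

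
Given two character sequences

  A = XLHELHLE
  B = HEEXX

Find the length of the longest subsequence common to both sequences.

Let dp[i][j] be the LCS length of the first i characters of A and the first j characters of B. dp[i][j] = dp[i-1][j-1]+1 when the i-th and j-th characters match, else max(dp[i-1][j], dp[i][j-1]).
    ·  H  E  E  X  X
 ·  0  0  0  0  0  0
 X  0  0  0  0  1  1
 L  0  0  0  0  1  1
 H  0  1  1  1  1  1
 E  0  1  2  2  2  2
 L  0  1  2  2  2  2
 H  0  1  2  2  2  2
 L  0  1  2  2  2  2
 E  0  1  2  3  3  3
dp[8][5] = 3. One LCS (by backtracking along matches): HEE.

3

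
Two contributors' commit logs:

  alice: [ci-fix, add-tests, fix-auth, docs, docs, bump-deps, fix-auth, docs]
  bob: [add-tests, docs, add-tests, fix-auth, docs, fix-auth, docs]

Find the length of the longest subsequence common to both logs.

Pick add-tests (alice #2, bob #3) → fix-auth (alice #3, bob #4) → docs (alice #5, bob #5) → fix-auth (alice #7, bob #6) → docs (alice #8, bob #7); all 5 commits appear in both, in order. dp[8][7] = 5 confirms this is the maximum.

5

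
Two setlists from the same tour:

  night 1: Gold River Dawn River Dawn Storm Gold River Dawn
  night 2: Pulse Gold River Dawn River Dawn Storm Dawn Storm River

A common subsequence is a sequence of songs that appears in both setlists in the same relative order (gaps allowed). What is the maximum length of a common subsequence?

Match Gold (night 1 #1, night 2 #2) → River (night 1 #2, night 2 #3) → Dawn (night 1 #3, night 2 #4) → River (night 1 #4, night 2 #5) → Dawn (night 1 #5, night 2 #8) → Storm (night 1 #6, night 2 #9) → River (night 1 #8, night 2 #10) — 7 songs in the same relative order in both. Since dp[9][10] = 7, nothing longer is possible.

7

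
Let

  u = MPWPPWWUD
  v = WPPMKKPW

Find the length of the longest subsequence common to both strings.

4

Let dp[i][j] be the LCS length of the first i characters of u and the first j characters of v. dp[i][j] = dp[i-1][j-1]+1 when the i-th and j-th characters match, else max(dp[i-1][j], dp[i][j-1]).
    ·  W  P  P  M  K  K  P  W
 ·  0  0  0  0  0  0  0  0  0
 M  0  0  0  0  1  1  1  1  1
 P  0  0  1  1  1  1  1  2  2
 W  0  1  1  1  1  1  1  2  3
 P  0  1  2  2  2  2  2  2  3
 P  0  1  2  3  3  3  3  3  3
 W  0  1  2  3  3  3  3  3  4
 W  0  1  2  3  3  3  3  3  4
 U  0  1  2  3  3  3  3  3  4
 D  0  1  2  3  3  3  3  3  4
dp[9][8] = 4. One LCS (by backtracking along matches): PPPW.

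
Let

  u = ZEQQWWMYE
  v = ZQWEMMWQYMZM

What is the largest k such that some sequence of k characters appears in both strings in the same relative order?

Match Z at u[1]=v[1], Q at u[4]=v[2], W at u[5]=v[3], W at u[6]=v[7], M at u[7]=v[12] — 5 characters in the same relative order in both. The LCS DP gives dp[9][12] = 5, so this is optimal.

5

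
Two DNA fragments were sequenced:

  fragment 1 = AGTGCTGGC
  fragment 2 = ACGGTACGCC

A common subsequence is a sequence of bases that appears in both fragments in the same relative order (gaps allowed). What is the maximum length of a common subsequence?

Let dp[i][j] be the LCS length of the first i bases of fragment 1 and the first j bases of fragment 2. dp[i][j] = dp[i-1][j-1]+1 when the i-th and j-th bases match, else max(dp[i-1][j], dp[i][j-1]).
    ·  A  C  G  G  T  A  C  G  C  C
 ·  0  0  0  0  0  0  0  0  0  0  0
 A  0  1  1  1  1  1  1  1  1  1  1
 G  0  1  1  2  2  2  2  2  2  2  2
 T  0  1  1  2  2  3  3  3  3  3  3
 G  0  1  1  2  3  3  3  3  4  4  4
 C  0  1  2  2  3  3  3  4  4  5  5
 T  0  1  2  2  3  4  4  4  4  5  5
 G  0  1  2  3  3  4  4  4  5  5  5
 G  0  1  2  3  4  4  4  4  5  5  5
 C  0  1  2  3  4  4  4  5  5  6  6
dp[9][10] = 6. One LCS (by backtracking along matches): AGTGCC.

6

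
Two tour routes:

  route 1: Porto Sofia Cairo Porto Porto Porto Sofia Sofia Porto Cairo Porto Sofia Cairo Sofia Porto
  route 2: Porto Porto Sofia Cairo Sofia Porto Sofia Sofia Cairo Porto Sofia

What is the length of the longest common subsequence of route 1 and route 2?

One common subsequence of length 9: Porto (route 1 #1, route 2 #2), then Sofia (route 1 #2, route 2 #3), then Cairo (route 1 #3, route 2 #4), then Porto (route 1 #6, route 2 #6), then Sofia (route 1 #7, route 2 #7), then Sofia (route 1 #8, route 2 #8), then Cairo (route 1 #10, route 2 #9), then Porto (route 1 #11, route 2 #10), then Sofia (route 1 #14, route 2 #11). Since dp[15][11] = 9, nothing longer is possible.

9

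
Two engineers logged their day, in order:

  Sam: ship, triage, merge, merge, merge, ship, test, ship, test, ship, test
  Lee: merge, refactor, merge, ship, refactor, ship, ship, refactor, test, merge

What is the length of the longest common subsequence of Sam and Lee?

6

Match merge (Sam #3, Lee #1), then merge (Sam #5, Lee #3), then ship (Sam #6, Lee #4), then ship (Sam #8, Lee #6), then ship (Sam #10, Lee #7), then test (Sam #11, Lee #9) — 6 tasks in the same relative order in both. The LCS DP gives dp[11][10] = 6, so this is optimal.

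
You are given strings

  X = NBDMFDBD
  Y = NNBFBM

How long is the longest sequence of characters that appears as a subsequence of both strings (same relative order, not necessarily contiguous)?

One common subsequence of length 4: N [1,2], B [2,3], F [5,4], B [7,5]. dp[8][6] = 4 confirms this is the maximum.

4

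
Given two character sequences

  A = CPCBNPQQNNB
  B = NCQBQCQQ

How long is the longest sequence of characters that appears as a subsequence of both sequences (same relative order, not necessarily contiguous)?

Let dp[i][j] be the LCS length of the first i characters of A and the first j characters of B. dp[i][j] = dp[i-1][j-1]+1 when the i-th and j-th characters match, else max(dp[i-1][j], dp[i][j-1]).
    ·  N  C  Q  B  Q  C  Q  Q
 ·  0  0  0  0  0  0  0  0  0
 C  0  0  1  1  1  1  1  1  1
 P  0  0  1  1  1  1  1  1  1
 C  0  0  1  1  1  1  2  2  2
 B  0  0  1  1  2  2  2  2  2
 N  0  1  1  1  2  2  2  2  2
 P  0  1  1  1  2  2  2  2  2
 Q  0  1  1  2  2  3  3  3  3
 Q  0  1  1  2  2  3  3  4  4
 N  0  1  1  2  2  3  3  4  4
 N  0  1  1  2  2  3  3  4  4
 B  0  1  1  2  3  3  3  4  4
dp[11][8] = 4. One LCS (by backtracking along matches): CCQQ.

4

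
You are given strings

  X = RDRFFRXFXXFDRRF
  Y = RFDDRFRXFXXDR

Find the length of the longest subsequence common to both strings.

11

Taking R [1,1]; then D [2,4]; then R [3,5]; then F [5,6]; then R [6,7]; then X [7,8]; then F [8,9]; then X [9,10]; then X [10,11]; then D [12,12]; then R [14,13] gives a common subsequence of length 11. dp[15][13] = 11 confirms this is the maximum.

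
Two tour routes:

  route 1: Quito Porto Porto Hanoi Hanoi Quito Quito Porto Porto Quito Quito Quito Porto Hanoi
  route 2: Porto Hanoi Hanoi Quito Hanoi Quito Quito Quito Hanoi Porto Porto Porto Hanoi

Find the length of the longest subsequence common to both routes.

9

Taking Porto [2,1]; then Hanoi [4,3]; then Hanoi [5,5]; then Quito [6,7]; then Quito [7,8]; then Porto [8,10]; then Porto [9,11]; then Porto [13,12]; then Hanoi [14,13] gives a common subsequence of length 9. dp[14][13] = 9 confirms this is the maximum.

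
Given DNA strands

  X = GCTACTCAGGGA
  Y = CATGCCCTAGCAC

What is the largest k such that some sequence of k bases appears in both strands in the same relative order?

Pick G at X[1]=Y[4]; then C at X[2]=Y[6]; then C at X[5]=Y[7]; then T at X[6]=Y[8]; then A at X[8]=Y[9]; then G at X[9]=Y[10]; then A at X[12]=Y[12]; all 7 bases appear in both, in order. The LCS DP gives dp[12][13] = 7, so this is optimal.

7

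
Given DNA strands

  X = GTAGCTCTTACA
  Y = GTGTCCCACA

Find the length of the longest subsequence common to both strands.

Let dp[i][j] be the LCS length of the first i bases of X and the first j bases of Y. dp[i][j] = dp[i-1][j-1]+1 when the i-th and j-th bases match, else max(dp[i-1][j], dp[i][j-1]).
    ·  G  T  G  T  C  C  C  A  C  A
 ·  0  0  0  0  0  0  0  0  0  0  0
 G  0  1  1  1  1  1  1  1  1  1  1
 T  0  1  2  2  2  2  2  2  2  2  2
 A  0  1  2  2  2  2  2  2  3  3  3
 G  0  1  2  3  3  3  3  3  3  3  3
 C  0  1  2  3  3  4  4  4  4  4  4
 T  0  1  2  3  4  4  4  4  4  4  4
 C  0  1  2  3  4  5  5  5  5  5  5
 T  0  1  2  3  4  5  5  5  5  5  5
 T  0  1  2  3  4  5  5  5  5  5  5
 A  0  1  2  3  4  5  5  5  6  6  6
 C  0  1  2  3  4  5  6  6  6  7  7
 A  0  1  2  3  4  5  6  6  7  7  8
dp[12][10] = 8. One LCS (by backtracking along matches): GTGCCACA.

8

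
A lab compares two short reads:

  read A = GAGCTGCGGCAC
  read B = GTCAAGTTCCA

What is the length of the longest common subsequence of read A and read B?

7

Let dp[i][j] be the LCS length of the first i bases of read A and the first j bases of read B. dp[i][j] = dp[i-1][j-1]+1 when the i-th and j-th bases match, else max(dp[i-1][j], dp[i][j-1]).
    ·  G  T  C  A  A  G  T  T  C  C  A
 ·  0  0  0  0  0  0  0  0  0  0  0  0
 G  0  1  1  1  1  1  1  1  1  1  1  1
 A  0  1  1  1  2  2  2  2  2  2  2  2
 G  0  1  1  1  2  2  3  3  3  3  3  3
 C  0  1  1  2  2  2  3  3  3  4  4  4
 T  0  1  2  2  2  2  3  4  4  4  4  4
 G  0  1  2  2  2  2  3  4  4  4  4  4
 C  0  1  2  3  3  3  3  4  4  5  5  5
 G  0  1  2  3  3  3  4  4  4  5  5  5
 G  0  1  2  3  3  3  4  4  4  5  5  5
 C  0  1  2  3  3  3  4  4  4  5  6  6
 A  0  1  2  3  4  4  4  4  4  5  6  7
 C  0  1  2  3  4  4  4  4  4  5  6  7
dp[12][11] = 7. One LCS (by backtracking along matches): GAGTCCA.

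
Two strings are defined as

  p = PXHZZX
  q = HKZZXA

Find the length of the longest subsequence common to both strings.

Match H at p[3]=q[1] → Z at p[4]=q[3] → Z at p[5]=q[4] → X at p[6]=q[5] — 4 characters in the same relative order in both. dp[6][6] = 4 confirms this is the maximum.

4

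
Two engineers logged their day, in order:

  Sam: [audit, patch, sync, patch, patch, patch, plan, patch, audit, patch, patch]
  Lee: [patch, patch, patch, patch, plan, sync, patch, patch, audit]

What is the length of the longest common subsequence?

One common subsequence of length 7: patch at Sam[2]=Lee[1]; then patch at Sam[4]=Lee[2]; then patch at Sam[5]=Lee[3]; then patch at Sam[6]=Lee[4]; then plan at Sam[7]=Lee[5]; then patch at Sam[8]=Lee[8]; then audit at Sam[9]=Lee[9]. The LCS DP gives dp[11][9] = 7, so this is optimal.

7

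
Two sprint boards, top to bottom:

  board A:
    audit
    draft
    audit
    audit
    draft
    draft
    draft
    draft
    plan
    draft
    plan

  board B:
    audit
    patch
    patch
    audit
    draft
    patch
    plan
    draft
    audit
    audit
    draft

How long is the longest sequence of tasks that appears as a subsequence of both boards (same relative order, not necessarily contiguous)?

5

Pick audit [1,4], then draft [2,8], then audit [3,9], then audit [4,10], then draft [10,11]; all 5 tasks appear in both, in order. The LCS DP gives dp[11][11] = 5, so this is optimal.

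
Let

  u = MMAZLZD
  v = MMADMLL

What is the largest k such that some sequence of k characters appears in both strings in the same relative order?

4

Let dp[i][j] be the LCS length of the first i characters of u and the first j characters of v. dp[i][j] = dp[i-1][j-1]+1 when the i-th and j-th characters match, else max(dp[i-1][j], dp[i][j-1]).
    ·  M  M  A  D  M  L  L
 ·  0  0  0  0  0  0  0  0
 M  0  1  1  1  1  1  1  1
 M  0  1  2  2  2  2  2  2
 A  0  1  2  3  3  3  3  3
 Z  0  1  2  3  3  3  3  3
 L  0  1  2  3  3  3  4  4
 Z  0  1  2  3  3  3  4  4
 D  0  1  2  3  4  4  4  4
dp[7][7] = 4. One LCS (by backtracking along matches): MMAL.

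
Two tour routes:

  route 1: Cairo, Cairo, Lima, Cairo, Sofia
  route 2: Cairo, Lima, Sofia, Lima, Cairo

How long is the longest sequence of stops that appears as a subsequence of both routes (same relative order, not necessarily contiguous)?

3

Pick Cairo [1,1], Lima [3,4], Cairo [4,5]; all 3 stops appear in both, in order. The LCS DP gives dp[5][5] = 3, so this is optimal.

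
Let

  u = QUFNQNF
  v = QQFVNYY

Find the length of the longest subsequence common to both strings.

Match Q (u #1, v #2), F (u #3, v #3), N (u #4, v #5) — 3 characters in the same relative order in both. Since dp[7][7] = 3, nothing longer is possible.

3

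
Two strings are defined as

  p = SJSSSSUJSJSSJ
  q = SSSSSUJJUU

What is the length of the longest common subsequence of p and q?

8

One common subsequence of length 8: S [1,1], then S [3,2], then S [4,3], then S [5,4], then S [6,5], then U [7,6], then J [8,7], then J [10,8]. The LCS DP gives dp[13][10] = 8, so this is optimal.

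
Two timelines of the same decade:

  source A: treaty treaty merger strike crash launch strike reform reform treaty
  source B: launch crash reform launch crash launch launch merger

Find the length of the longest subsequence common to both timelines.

2

Pick crash at source A[5]=source B[5]; then launch at source A[6]=source B[7]; all 2 events appear in both, in order, and the DP table's final entry dp[10][8] is also 2, so no common subsequence is longer.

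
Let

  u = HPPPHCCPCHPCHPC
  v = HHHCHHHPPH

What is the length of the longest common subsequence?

Pick H [1,2]; then H [5,3]; then C [6,4]; then P [8,8]; then P [11,9]; then H [13,10]; all 6 characters appear in both, in order. The LCS DP gives dp[15][10] = 6, so this is optimal.

6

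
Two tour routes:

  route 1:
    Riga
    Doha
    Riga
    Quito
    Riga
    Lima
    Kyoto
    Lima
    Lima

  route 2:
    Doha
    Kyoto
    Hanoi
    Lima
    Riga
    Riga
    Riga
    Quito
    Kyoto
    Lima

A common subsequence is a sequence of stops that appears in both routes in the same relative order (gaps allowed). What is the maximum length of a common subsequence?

Pick Riga at route 1[1]=route 2[6]; then Riga at route 1[3]=route 2[7]; then Quito at route 1[4]=route 2[8]; then Kyoto at route 1[7]=route 2[9]; then Lima at route 1[9]=route 2[10]; all 5 stops appear in both, in order. dp[9][10] = 5 confirms this is the maximum.

5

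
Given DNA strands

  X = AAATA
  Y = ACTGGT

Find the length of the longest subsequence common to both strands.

One common subsequence of length 2: A at X[1]=Y[1] → T at X[4]=Y[6]. dp[5][6] = 2 confirms this is the maximum.

2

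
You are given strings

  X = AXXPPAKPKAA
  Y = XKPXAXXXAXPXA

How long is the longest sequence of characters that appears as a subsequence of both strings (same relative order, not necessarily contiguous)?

6

Match A (X #1, Y #5); then X (X #2, Y #7); then X (X #3, Y #8); then A (X #6, Y #9); then P (X #8, Y #11); then A (X #11, Y #13) — 6 characters in the same relative order in both. Since dp[11][13] = 6, nothing longer is possible.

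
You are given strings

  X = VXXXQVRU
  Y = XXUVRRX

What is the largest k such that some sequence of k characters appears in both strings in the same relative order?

Taking X [2,1], then X [3,2], then V [6,4], then R [7,6] gives a common subsequence of length 4. Since dp[8][7] = 4, nothing longer is possible.

4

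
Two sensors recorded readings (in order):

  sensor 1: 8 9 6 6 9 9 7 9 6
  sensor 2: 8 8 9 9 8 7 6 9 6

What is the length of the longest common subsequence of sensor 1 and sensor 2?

6

Let dp[i][j] be the LCS length of the first i values of sensor 1 and the first j values of sensor 2. dp[i][j] = dp[i-1][j-1]+1 when the i-th and j-th values match, else max(dp[i-1][j], dp[i][j-1]).
    ·  8  8  9  9  8  7  6  9  6
 ·  0  0  0  0  0  0  0  0  0  0
 8  0  1  1  1  1  1  1  1  1  1
 9  0  1  1  2  2  2  2  2  2  2
 6  0  1  1  2  2  2  2  3  3  3
 6  0  1  1  2  2  2  2  3  3  4
 9  0  1  1  2  3  3  3  3  4  4
 9  0  1  1  2  3  3  3  3  4  4
 7  0  1  1  2  3  3  4  4  4  4
 9  0  1  1  2  3  3  4  4  5  5
 6  0  1  1  2  3  3  4  5  5  6
dp[9][9] = 6. One LCS (by backtracking along matches): 8, 9, 9, 7, 9, 6.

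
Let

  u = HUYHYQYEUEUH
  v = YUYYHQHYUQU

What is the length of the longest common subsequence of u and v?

Let dp[i][j] be the LCS length of the first i characters of u and the first j characters of v. dp[i][j] = dp[i-1][j-1]+1 when the i-th and j-th characters match, else max(dp[i-1][j], dp[i][j-1]).
    ·  Y  U  Y  Y  H  Q  H  Y  U  Q  U
 ·  0  0  0  0  0  0  0  0  0  0  0  0
 H  0  0  0  0  0  1  1  1  1  1  1  1
 U  0  0  1  1  1  1  1  1  1  2  2  2
 Y  0  1  1  2  2  2  2  2  2  2  2  2
 H  0  1  1  2  2  3  3  3  3  3  3  3
 Y  0  1  1  2  3  3  3  3  4  4  4  4
 Q  0  1  1  2  3  3  4  4  4  4  5  5
 Y  0  1  1  2  3  3  4  4  5  5  5  5
 E  0  1  1  2  3  3  4  4  5  5  5  5
 U  0  1  2  2  3  3  4  4  5  6  6  6
 E  0  1  2  2  3  3  4  4  5  6  6  6
 U  0  1  2  2  3  3  4  4  5  6  6  7
 H  0  1  2  2  3  4  4  5  5  6  6  7
dp[12][11] = 7. One LCS (by backtracking along matches): UYHQYUU.

7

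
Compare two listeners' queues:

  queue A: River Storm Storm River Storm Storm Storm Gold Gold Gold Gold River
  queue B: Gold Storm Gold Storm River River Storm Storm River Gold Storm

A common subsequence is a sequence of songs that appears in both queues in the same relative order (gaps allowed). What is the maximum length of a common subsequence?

One common subsequence of length 6: Storm (queue A #2, queue B #2), Storm (queue A #3, queue B #4), River (queue A #4, queue B #6), Storm (queue A #5, queue B #7), Storm (queue A #6, queue B #8), Storm (queue A #7, queue B #11). The LCS DP gives dp[12][11] = 6, so this is optimal.

6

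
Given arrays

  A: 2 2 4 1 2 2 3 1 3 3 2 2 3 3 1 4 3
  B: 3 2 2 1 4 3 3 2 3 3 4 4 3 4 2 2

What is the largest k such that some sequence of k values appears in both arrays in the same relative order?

10

Match 2 (A #1, B #2) → 2 (A #2, B #3) → 4 (A #3, B #5) → 3 (A #9, B #6) → 3 (A #10, B #7) → 2 (A #12, B #8) → 3 (A #13, B #9) → 3 (A #14, B #10) → 4 (A #16, B #12) → 3 (A #17, B #13) — 10 values in the same relative order in both, and the DP table's final entry dp[17][16] is also 10, so no common subsequence is longer.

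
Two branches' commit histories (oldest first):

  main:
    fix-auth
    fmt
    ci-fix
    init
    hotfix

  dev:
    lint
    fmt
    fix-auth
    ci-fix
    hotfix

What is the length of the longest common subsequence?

3

Match fix-auth at main[1]=dev[3]; then ci-fix at main[3]=dev[4]; then hotfix at main[5]=dev[5] — 3 commits in the same relative order in both. Since dp[5][5] = 3, nothing longer is possible.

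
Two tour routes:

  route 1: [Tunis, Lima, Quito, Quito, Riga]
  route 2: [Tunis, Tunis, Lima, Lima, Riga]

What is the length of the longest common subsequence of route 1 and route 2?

One common subsequence of length 3: Tunis at route 1[1]=route 2[2] → Lima at route 1[2]=route 2[4] → Riga at route 1[5]=route 2[5]. The LCS DP gives dp[5][5] = 3, so this is optimal.

3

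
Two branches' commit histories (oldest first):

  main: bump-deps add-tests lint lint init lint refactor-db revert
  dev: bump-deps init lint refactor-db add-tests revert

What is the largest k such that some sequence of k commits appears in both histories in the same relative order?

Taking bump-deps (main #1, dev #1), then init (main #5, dev #2), then lint (main #6, dev #3), then refactor-db (main #7, dev #4), then revert (main #8, dev #6) gives a common subsequence of length 5, and the DP table's final entry dp[8][6] is also 5, so no common subsequence is longer.

5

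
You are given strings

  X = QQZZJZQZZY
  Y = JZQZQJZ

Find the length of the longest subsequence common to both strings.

5

Pick J (X #5, Y #1), then Z (X #6, Y #2), then Q (X #7, Y #3), then Z (X #8, Y #4), then Z (X #9, Y #7); all 5 characters appear in both, in order, and the DP table's final entry dp[10][7] is also 5, so no common subsequence is longer.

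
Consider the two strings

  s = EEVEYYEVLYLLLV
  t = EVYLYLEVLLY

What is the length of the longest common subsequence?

Match E (s #2, t #1), V (s #3, t #2), Y (s #5, t #3), Y (s #6, t #5), E (s #7, t #7), V (s #8, t #8), L (s #9, t #10), Y (s #10, t #11) — 8 characters in the same relative order in both. The LCS DP gives dp[14][11] = 8, so this is optimal.

8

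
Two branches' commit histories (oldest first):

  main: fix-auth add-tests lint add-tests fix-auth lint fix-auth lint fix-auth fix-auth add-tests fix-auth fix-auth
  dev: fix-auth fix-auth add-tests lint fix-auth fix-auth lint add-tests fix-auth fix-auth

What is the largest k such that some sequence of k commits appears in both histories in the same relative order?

Match fix-auth at main[1]=dev[2]; then add-tests at main[2]=dev[3]; then lint at main[3]=dev[4]; then fix-auth at main[5]=dev[5]; then fix-auth at main[7]=dev[6]; then lint at main[8]=dev[7]; then add-tests at main[11]=dev[8]; then fix-auth at main[12]=dev[9]; then fix-auth at main[13]=dev[10] — 9 commits in the same relative order in both. The LCS DP gives dp[13][10] = 9, so this is optimal.

9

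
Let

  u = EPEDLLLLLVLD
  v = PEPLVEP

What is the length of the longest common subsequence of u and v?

4

One common subsequence of length 4: E at u[1]=v[2], then P at u[2]=v[3], then L at u[9]=v[4], then V at u[10]=v[5]. The LCS DP gives dp[12][7] = 4, so this is optimal.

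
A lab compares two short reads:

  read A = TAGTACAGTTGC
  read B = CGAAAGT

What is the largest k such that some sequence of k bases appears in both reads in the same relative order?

Taking A at read A[2]=read B[3], then A at read A[5]=read B[4], then A at read A[7]=read B[5], then G at read A[8]=read B[6], then T at read A[10]=read B[7] gives a common subsequence of length 5. Since dp[12][7] = 5, nothing longer is possible.

5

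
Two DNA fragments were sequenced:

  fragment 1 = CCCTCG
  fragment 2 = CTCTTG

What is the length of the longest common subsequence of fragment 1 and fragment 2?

Pick C (fragment 1 #1, fragment 2 #1), then C (fragment 1 #2, fragment 2 #3), then T (fragment 1 #4, fragment 2 #5), then G (fragment 1 #6, fragment 2 #6); all 4 bases appear in both, in order. dp[6][6] = 4 confirms this is the maximum.

4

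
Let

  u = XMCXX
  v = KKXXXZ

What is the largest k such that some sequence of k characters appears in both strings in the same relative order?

3

Pick X [1,3], then X [4,4], then X [5,5]; all 3 characters appear in both, in order. The LCS DP gives dp[5][6] = 3, so this is optimal.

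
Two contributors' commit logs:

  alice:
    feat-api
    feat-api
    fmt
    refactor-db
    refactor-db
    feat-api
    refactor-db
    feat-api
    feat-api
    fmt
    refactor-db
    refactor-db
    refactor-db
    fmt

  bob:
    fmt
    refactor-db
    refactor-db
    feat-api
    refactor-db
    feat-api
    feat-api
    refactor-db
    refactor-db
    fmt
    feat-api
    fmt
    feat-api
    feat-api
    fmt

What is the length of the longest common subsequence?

Match fmt (alice #3, bob #1), refactor-db (alice #4, bob #2), refactor-db (alice #5, bob #3), feat-api (alice #6, bob #4), refactor-db (alice #7, bob #5), feat-api (alice #8, bob #6), feat-api (alice #9, bob #7), refactor-db (alice #11, bob #8), refactor-db (alice #12, bob #9), fmt (alice #14, bob #15) — 10 commits in the same relative order in both, and the DP table's final entry dp[14][15] is also 10, so no common subsequence is longer.

10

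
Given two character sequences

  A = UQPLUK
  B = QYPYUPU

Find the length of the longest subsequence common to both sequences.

3

One common subsequence of length 3: U [1,5], P [3,6], U [5,7]. Since dp[6][7] = 3, nothing longer is possible.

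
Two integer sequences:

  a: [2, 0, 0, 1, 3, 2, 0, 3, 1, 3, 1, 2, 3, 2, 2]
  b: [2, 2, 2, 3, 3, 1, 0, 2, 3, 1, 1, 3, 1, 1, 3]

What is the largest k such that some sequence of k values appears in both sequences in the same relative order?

8

Match 2 (a #1, b #3) → 0 (a #3, b #7) → 2 (a #6, b #8) → 3 (a #8, b #9) → 1 (a #9, b #11) → 3 (a #10, b #12) → 1 (a #11, b #14) → 3 (a #13, b #15) — 8 values in the same relative order in both. The LCS DP gives dp[15][15] = 8, so this is optimal.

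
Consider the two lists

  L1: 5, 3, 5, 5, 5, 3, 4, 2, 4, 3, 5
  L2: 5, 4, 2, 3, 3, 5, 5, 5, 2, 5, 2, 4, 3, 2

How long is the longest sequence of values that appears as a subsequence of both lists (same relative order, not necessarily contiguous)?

8

Pick 5 (L1 #1, L2 #1), then 3 (L1 #2, L2 #5), then 5 (L1 #3, L2 #7), then 5 (L1 #4, L2 #8), then 5 (L1 #5, L2 #10), then 2 (L1 #8, L2 #11), then 4 (L1 #9, L2 #12), then 3 (L1 #10, L2 #13); all 8 values appear in both, in order, and the DP table's final entry dp[11][14] is also 8, so no common subsequence is longer.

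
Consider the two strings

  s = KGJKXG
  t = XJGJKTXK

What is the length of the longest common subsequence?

4

Let dp[i][j] be the LCS length of the first i characters of s and the first j characters of t. dp[i][j] = dp[i-1][j-1]+1 when the i-th and j-th characters match, else max(dp[i-1][j], dp[i][j-1]).
    ·  X  J  G  J  K  T  X  K
 ·  0  0  0  0  0  0  0  0  0
 K  0  0  0  0  0  1  1  1  1
 G  0  0  0  1  1  1  1  1  1
 J  0  0  1  1  2  2  2  2  2
 K  0  0  1  1  2  3  3  3  3
 X  0  1  1  1  2  3  3  4  4
 G  0  1  1  2  2  3  3  4  4
dp[6][8] = 4. One LCS (by backtracking along matches): GJKX.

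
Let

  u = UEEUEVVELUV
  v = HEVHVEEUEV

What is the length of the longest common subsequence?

Pick E [5,2], then V [6,3], then V [7,5], then E [8,7], then U [10,8], then V [11,10]; all 6 characters appear in both, in order. The LCS DP gives dp[11][10] = 6, so this is optimal.

6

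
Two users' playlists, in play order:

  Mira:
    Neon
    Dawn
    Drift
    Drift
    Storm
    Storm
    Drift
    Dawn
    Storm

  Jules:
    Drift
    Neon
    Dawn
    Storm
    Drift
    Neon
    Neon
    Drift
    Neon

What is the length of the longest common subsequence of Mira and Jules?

Pick Neon (Mira #1, Jules #2); then Dawn (Mira #2, Jules #3); then Drift (Mira #3, Jules #5); then Drift (Mira #4, Jules #8); all 4 songs appear in both, in order. The LCS DP gives dp[9][9] = 4, so this is optimal.

4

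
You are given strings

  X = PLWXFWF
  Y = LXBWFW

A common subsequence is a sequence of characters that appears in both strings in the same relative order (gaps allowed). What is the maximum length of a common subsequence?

4

Pick L at X[2]=Y[1]; then W at X[3]=Y[4]; then F at X[5]=Y[5]; then W at X[6]=Y[6]; all 4 characters appear in both, in order. The LCS DP gives dp[7][6] = 4, so this is optimal.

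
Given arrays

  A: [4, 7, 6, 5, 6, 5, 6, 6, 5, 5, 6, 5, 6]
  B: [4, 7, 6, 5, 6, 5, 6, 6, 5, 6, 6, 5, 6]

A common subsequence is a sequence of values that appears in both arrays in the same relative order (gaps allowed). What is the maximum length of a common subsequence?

Taking 4 [1,1] → 7 [2,2] → 6 [3,3] → 5 [4,4] → 6 [5,5] → 5 [6,6] → 6 [7,7] → 6 [8,8] → 5 [9,9] → 6 [11,11] → 5 [12,12] → 6 [13,13] gives a common subsequence of length 12. Since dp[13][13] = 12, nothing longer is possible.

12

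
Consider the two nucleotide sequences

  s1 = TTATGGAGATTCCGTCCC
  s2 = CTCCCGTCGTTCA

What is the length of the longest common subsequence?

7

Pick T at s1[1]=s2[2], G at s1[8]=s2[6], T at s1[11]=s2[7], C at s1[13]=s2[8], G at s1[14]=s2[9], T at s1[15]=s2[11], C at s1[16]=s2[12]; all 7 bases appear in both, in order. dp[18][13] = 7 confirms this is the maximum.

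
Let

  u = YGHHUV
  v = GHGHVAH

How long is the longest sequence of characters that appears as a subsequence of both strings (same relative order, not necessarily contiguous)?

Taking G at u[2]=v[1]; then H at u[3]=v[2]; then H at u[4]=v[4]; then V at u[6]=v[5] gives a common subsequence of length 4, and the DP table's final entry dp[6][7] is also 4, so no common subsequence is longer.

4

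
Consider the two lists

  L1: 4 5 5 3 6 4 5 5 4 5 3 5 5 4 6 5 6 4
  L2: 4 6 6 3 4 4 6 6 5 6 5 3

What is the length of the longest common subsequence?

7

Taking 4 [1,1], then 3 [4,4], then 4 [6,5], then 4 [9,6], then 5 [13,9], then 6 [15,10], then 5 [16,11] gives a common subsequence of length 7, and the DP table's final entry dp[18][12] is also 7, so no common subsequence is longer.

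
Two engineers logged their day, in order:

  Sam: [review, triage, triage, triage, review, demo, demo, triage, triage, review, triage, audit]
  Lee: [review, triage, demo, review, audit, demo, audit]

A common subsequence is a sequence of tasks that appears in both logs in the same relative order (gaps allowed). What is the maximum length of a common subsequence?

Match review (Sam #1, Lee #1), triage (Sam #2, Lee #2), review (Sam #5, Lee #4), demo (Sam #7, Lee #6), audit (Sam #12, Lee #7) — 5 tasks in the same relative order in both. Since dp[12][7] = 5, nothing longer is possible.

5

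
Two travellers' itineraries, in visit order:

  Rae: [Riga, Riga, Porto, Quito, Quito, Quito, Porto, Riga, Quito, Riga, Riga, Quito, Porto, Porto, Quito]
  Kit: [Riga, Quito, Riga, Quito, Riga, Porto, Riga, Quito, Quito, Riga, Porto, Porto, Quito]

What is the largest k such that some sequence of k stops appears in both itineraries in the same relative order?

10

Match Riga at Rae[1]=Kit[1], then Riga at Rae[2]=Kit[3], then Quito at Rae[4]=Kit[4], then Porto at Rae[7]=Kit[6], then Riga at Rae[8]=Kit[7], then Quito at Rae[9]=Kit[9], then Riga at Rae[11]=Kit[10], then Porto at Rae[13]=Kit[11], then Porto at Rae[14]=Kit[12], then Quito at Rae[15]=Kit[13] — 10 stops in the same relative order in both. Since dp[15][13] = 10, nothing longer is possible.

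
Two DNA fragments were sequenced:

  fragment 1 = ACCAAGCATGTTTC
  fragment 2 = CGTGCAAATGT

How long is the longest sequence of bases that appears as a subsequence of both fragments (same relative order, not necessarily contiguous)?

Taking C [2,1] → C [3,5] → A [4,6] → A [5,7] → A [8,8] → T [9,9] → G [10,10] → T [13,11] gives a common subsequence of length 8. The LCS DP gives dp[14][11] = 8, so this is optimal.

8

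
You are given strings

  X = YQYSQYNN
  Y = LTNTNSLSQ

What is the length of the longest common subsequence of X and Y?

2

Let dp[i][j] be the LCS length of the first i characters of X and the first j characters of Y. dp[i][j] = dp[i-1][j-1]+1 when the i-th and j-th characters match, else max(dp[i-1][j], dp[i][j-1]).
    ·  L  T  N  T  N  S  L  S  Q
 ·  0  0  0  0  0  0  0  0  0  0
 Y  0  0  0  0  0  0  0  0  0  0
 Q  0  0  0  0  0  0  0  0  0  1
 Y  0  0  0  0  0  0  0  0  0  1
 S  0  0  0  0  0  0  1  1  1  1
 Q  0  0  0  0  0  0  1  1  1  2
 Y  0  0  0  0  0  0  1  1  1  2
 N  0  0  0  1  1  1  1  1  1  2
 N  0  0  0  1  1  2  2  2  2  2
dp[8][9] = 2. One LCS (by backtracking along matches): SQ.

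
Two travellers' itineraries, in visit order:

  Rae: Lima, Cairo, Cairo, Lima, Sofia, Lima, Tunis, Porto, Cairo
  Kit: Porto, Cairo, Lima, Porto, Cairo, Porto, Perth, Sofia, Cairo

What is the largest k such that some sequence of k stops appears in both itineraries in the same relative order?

Match Lima (Rae #1, Kit #3) → Cairo (Rae #2, Kit #5) → Sofia (Rae #5, Kit #8) → Cairo (Rae #9, Kit #9) — 4 stops in the same relative order in both, and the DP table's final entry dp[9][9] is also 4, so no common subsequence is longer.

4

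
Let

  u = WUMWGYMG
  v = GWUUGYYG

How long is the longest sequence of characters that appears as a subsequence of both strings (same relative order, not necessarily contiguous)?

5

Match W [1,2], U [2,4], G [5,5], Y [6,7], G [8,8] — 5 characters in the same relative order in both. dp[8][8] = 5 confirms this is the maximum.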